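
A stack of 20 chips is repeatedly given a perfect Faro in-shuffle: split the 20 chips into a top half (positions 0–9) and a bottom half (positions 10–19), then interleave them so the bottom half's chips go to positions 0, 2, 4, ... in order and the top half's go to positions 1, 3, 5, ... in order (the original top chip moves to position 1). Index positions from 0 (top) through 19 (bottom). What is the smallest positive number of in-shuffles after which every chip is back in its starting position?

6

The in-shuffle permutes the 20 positions with cycle lengths [2, 3, 3, 6, 6].
Every chip is home exactly when every cycle has completed a whole number of laps, i.e. after lcm(2, 3, 6) = 6 in-shuffles.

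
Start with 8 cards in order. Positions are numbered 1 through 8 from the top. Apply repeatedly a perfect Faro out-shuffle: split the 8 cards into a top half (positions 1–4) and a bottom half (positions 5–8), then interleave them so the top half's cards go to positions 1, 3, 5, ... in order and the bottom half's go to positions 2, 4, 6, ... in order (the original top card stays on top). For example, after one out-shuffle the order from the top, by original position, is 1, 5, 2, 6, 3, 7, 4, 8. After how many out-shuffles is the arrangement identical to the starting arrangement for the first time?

3

The out-shuffle permutes the 8 positions with cycle lengths [1, 1, 3, 3].
Every card is home exactly when every cycle has completed a whole number of laps, i.e. after lcm(1, 3) = 3 out-shuffles.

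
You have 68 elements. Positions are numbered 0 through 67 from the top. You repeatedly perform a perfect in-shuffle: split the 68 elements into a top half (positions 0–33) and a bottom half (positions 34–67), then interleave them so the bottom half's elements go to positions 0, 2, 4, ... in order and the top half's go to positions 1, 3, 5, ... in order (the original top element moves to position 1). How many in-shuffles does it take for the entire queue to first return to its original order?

22

The in-shuffle permutes the 68 positions with cycle lengths [2, 11, 11, 22, 22].
Every element is home exactly when every cycle has completed a whole number of laps, i.e. after lcm(2, 11, 22) = 22 in-shuffles.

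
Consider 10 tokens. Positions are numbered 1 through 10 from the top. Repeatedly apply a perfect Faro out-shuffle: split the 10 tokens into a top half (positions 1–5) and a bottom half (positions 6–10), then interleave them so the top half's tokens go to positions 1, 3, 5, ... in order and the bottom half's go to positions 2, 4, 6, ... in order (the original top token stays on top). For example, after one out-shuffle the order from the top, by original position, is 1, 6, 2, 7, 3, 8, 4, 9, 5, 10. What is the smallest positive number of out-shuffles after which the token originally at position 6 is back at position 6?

6

Follow position 6 under repeated out-shuffles:
6 → 2 → 3 → 5 → 9 → 8 → 6
It first returns after 6 out-shuffles.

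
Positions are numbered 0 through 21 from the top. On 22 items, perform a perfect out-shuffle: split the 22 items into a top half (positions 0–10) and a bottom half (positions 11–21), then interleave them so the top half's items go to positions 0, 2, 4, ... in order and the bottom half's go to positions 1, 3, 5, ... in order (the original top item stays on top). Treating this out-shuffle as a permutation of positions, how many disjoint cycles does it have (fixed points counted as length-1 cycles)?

Trace each unvisited position around until it returns:
(0) (1 2 4 8 16 11) (3 6 12) (5 10 20 19 17 13) (7 14) (9 18 15) (21)
7 cycles in total.

7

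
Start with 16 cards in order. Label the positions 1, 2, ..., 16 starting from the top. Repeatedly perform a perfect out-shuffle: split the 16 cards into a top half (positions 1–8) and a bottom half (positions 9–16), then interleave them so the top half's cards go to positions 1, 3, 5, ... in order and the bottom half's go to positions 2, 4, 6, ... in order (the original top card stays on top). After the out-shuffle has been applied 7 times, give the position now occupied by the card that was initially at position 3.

Track the card's position through each out-shuffle:
3 → 5 → 9 → 2 → 3 → 5 → 9 → 2

2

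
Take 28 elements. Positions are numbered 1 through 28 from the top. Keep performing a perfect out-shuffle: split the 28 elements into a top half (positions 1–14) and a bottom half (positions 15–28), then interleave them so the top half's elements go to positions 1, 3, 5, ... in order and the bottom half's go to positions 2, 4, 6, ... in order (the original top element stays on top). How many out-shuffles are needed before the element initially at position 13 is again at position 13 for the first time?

6

Follow position 13 under repeated out-shuffles:
13 → 25 → 22 → 16 → 4 → 7 → 13
It first returns after 6 out-shuffles.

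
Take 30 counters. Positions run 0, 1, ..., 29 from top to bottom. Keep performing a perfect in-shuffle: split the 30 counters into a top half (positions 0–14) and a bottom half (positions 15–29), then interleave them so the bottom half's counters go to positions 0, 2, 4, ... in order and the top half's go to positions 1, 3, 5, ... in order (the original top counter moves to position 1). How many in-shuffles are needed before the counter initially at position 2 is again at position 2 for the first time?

Follow position 2 under repeated in-shuffles:
2 → 5 → 11 → 23 → 16 → 2
It first returns after 5 in-shuffles.

5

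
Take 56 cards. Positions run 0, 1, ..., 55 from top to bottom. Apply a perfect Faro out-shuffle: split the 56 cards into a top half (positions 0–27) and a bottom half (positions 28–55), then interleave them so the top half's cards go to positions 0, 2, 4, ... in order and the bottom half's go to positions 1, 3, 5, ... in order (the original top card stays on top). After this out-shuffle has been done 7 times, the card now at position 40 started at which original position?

Work backwards from position 40, undoing one out-shuffle at a time:
40 ← 20 ← 10 ← 5 ← 30 ← 15 ← 35 ← 45
So the card now at position 40 started at position 45.

45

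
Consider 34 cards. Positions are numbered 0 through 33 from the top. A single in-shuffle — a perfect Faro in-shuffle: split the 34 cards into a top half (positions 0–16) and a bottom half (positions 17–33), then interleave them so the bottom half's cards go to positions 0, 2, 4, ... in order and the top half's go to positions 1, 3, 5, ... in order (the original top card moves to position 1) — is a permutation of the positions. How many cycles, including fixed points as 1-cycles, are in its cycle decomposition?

Trace each unvisited position around until it returns:
(0 1 3 7 15 31 ... len 12) (2 5 11 23 12 25 ... len 12) (4 9 19) (6 13 27 20) (14 29 24)
5 cycles in total.

5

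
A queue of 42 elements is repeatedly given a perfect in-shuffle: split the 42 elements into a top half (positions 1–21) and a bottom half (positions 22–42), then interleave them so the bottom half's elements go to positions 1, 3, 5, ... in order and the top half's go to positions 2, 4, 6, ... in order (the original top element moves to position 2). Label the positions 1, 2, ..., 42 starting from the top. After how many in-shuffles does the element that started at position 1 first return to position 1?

14

Follow position 1 under repeated in-shuffles:
1 → 2 → 4 → 8 → 16 → 32 → 21 → 42 → 41 → 39 → 35 → 27 → 11 → 22 → 1
It first returns after 14 in-shuffles.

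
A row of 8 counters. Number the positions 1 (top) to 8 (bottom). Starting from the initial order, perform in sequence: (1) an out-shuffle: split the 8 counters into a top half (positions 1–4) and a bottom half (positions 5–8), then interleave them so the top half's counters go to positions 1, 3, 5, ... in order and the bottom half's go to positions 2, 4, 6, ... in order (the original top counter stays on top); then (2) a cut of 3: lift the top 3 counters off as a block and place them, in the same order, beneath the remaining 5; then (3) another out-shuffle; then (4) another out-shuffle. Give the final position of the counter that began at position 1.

7

Track the counter from position 1 forward through each operation:
  after op 1 (out-shuffle): 1 → 1
  after op 2 (cut 3): 1 → 6
  after op 3 (out-shuffle): 6 → 4
  after op 4 (out-shuffle): 4 → 7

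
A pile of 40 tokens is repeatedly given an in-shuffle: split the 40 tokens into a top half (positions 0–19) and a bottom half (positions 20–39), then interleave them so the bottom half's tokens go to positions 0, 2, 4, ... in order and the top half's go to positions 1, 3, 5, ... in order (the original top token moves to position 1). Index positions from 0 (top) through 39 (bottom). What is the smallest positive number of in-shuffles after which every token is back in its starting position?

20

The in-shuffle permutes the 40 positions with cycle lengths [20, 20].
Every token is home exactly when every cycle has completed a whole number of laps, i.e. after lcm(20) = 20 in-shuffles.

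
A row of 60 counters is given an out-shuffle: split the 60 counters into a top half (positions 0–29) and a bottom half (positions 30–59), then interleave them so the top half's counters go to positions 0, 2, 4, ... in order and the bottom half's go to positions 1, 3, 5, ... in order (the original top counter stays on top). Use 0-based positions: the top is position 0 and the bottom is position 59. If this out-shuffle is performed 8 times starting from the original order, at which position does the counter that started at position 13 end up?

Track the counter's position through each out-shuffle:
13 → 26 → 52 → 45 → 31 → 3 → 6 → 12 → 24

24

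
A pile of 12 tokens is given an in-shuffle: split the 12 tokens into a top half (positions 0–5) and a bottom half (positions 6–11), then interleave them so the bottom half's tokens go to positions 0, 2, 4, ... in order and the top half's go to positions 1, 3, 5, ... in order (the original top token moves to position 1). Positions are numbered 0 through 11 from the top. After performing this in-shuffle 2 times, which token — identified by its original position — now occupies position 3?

Work backwards from position 3, undoing one in-shuffle at a time:
3 ← 1 ← 0
So the token now at position 3 started at position 0.

0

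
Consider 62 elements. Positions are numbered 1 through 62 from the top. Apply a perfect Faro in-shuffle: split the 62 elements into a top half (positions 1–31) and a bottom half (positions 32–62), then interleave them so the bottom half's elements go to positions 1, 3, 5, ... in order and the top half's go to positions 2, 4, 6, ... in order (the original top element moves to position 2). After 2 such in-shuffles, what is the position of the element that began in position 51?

15

Track the element's position through each in-shuffle:
51 → 39 → 15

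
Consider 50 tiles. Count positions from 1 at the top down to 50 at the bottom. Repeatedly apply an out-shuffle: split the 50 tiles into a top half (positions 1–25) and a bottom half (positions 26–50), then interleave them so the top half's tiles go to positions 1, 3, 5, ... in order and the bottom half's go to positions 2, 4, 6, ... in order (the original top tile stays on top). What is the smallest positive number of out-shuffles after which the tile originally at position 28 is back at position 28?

Follow position 28 under repeated out-shuffles:
28 → 6 → 11 → 21 → 41 → 32 → 14 → 27 → ... → 28 (length 21)
It first returns after 21 out-shuffles.

21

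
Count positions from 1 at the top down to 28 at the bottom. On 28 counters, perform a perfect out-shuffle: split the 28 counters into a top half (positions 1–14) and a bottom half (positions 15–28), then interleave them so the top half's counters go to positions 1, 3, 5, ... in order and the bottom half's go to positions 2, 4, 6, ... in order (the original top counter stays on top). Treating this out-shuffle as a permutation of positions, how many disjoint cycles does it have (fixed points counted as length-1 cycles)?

5

Trace each unvisited position around until it returns:
(1) (2 3 5 9 17 6 ... len 18) (4 7 13 25 22 16) (10 19) (28)
5 cycles in total.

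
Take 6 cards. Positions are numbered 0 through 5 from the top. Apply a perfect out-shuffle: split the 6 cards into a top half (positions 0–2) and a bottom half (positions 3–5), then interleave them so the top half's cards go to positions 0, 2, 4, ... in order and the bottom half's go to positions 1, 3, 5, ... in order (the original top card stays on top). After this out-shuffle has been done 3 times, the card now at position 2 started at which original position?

4

Work backwards from position 2, undoing one out-shuffle at a time:
2 ← 1 ← 3 ← 4
So the card now at position 2 started at position 4.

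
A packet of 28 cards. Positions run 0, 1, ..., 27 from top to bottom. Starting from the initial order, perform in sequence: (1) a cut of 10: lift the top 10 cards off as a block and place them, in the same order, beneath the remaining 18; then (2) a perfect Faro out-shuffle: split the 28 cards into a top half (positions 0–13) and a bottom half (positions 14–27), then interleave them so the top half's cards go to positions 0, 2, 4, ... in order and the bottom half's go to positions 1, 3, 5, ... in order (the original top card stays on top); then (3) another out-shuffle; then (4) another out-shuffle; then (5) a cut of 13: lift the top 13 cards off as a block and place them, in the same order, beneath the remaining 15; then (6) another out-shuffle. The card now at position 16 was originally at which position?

16

Undo the operations in reverse order, starting from position 16:
  undo op 6 (out-shuffle, from top half): 16 ← 8
  undo op 5 (cut 13): 8 ← 21
  undo op 4 (out-shuffle, from bottom half): 21 ← 24
  undo op 3 (out-shuffle, from top half): 24 ← 12
  undo op 2 (out-shuffle, from top half): 12 ← 6
  undo op 1 (cut 10): 6 ← 16
So the card at position 16 came from original position 16.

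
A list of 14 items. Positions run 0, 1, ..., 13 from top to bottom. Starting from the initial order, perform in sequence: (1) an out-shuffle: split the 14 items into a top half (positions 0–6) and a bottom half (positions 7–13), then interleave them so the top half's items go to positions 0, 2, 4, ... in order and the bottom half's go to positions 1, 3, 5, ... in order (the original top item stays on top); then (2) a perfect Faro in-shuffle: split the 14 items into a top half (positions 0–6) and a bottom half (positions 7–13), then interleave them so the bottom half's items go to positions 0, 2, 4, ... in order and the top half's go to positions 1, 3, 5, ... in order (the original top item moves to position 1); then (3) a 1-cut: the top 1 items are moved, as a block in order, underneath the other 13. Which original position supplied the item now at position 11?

13

Undo the operations in reverse order, starting from position 11:
  undo op 3 (cut 1): 11 ← 12
  undo op 2 (in-shuffle, from bottom half): 12 ← 13
  undo op 1 (out-shuffle, from bottom half): 13 ← 13
So the item at position 11 came from original position 13.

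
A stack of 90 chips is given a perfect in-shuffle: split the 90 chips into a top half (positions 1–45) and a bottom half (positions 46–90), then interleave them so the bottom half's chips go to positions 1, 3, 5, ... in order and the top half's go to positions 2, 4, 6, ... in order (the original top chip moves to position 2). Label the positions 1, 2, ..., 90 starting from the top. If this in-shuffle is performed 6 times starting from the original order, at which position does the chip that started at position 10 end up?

3

Track the chip's position through each in-shuffle:
10 → 20 → 40 → 80 → 69 → 47 → 3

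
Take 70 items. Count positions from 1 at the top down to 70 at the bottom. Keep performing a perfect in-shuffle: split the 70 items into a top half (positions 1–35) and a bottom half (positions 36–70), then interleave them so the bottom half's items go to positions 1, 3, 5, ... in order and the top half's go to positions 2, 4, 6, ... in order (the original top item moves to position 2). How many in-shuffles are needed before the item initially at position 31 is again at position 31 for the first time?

Follow position 31 under repeated in-shuffles:
31 → 62 → 53 → 35 → 70 → 69 → 67 → 63 → ... → 31 (length 35)
It first returns after 35 in-shuffles.

35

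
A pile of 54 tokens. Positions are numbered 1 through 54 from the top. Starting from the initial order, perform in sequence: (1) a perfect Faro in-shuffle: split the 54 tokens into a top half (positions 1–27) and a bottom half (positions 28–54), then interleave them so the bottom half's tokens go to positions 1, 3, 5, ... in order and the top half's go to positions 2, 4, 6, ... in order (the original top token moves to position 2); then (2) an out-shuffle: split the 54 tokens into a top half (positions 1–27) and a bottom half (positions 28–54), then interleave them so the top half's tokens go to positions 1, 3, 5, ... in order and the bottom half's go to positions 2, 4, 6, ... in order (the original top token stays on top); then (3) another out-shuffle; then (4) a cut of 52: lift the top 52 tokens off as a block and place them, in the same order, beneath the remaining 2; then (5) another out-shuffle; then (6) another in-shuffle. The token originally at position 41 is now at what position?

53

Track the token from position 41 forward through each operation:
  after op 1 (in-shuffle): 41 → 27
  after op 2 (out-shuffle): 27 → 53
  after op 3 (out-shuffle): 53 → 52
  after op 4 (cut 52): 52 → 54
  after op 5 (out-shuffle): 54 → 54
  after op 6 (in-shuffle): 54 → 53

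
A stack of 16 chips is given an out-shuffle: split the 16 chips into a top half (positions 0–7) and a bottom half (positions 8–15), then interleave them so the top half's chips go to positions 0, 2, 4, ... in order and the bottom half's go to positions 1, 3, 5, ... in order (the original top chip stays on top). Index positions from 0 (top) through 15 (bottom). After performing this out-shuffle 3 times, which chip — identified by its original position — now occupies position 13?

Work backwards from position 13, undoing one out-shuffle at a time:
13 ← 14 ← 7 ← 11
So the chip now at position 13 started at position 11.

11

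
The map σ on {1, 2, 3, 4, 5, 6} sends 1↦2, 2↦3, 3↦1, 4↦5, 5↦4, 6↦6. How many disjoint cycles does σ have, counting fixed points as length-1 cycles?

3

Cycle decomposition: (1 2 3) (4 5) (6).
3 cycles.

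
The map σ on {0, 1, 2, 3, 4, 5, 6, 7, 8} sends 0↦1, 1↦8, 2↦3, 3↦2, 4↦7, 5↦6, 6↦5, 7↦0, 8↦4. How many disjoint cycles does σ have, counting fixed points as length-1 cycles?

Cycle decomposition: (0 1 8 4 7) (2 3) (5 6).
3 cycles.

3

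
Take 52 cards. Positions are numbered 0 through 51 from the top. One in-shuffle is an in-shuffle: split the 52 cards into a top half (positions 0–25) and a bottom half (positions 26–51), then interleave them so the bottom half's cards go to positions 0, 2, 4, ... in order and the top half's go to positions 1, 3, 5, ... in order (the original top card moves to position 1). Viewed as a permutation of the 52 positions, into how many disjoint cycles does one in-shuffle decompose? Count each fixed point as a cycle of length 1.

1

Trace each unvisited position around until it returns:
(0 1 3 7 15 31 ... len 52)
1 cycle in total.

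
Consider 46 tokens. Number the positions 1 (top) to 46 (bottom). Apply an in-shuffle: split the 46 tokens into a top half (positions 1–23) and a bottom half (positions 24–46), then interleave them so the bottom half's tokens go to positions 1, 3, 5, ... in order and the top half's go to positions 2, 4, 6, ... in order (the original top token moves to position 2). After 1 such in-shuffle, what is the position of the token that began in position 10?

20

Track the token's position through each in-shuffle:
10 → 20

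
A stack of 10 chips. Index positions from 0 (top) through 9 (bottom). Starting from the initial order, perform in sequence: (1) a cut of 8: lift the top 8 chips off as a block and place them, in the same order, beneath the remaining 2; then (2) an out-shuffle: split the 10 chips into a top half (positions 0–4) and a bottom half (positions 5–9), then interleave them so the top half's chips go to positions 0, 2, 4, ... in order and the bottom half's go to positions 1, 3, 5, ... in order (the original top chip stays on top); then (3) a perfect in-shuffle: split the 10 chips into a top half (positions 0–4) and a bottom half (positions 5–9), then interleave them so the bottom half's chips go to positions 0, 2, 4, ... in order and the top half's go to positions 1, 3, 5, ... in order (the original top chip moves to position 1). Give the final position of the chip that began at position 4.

Track the chip from position 4 forward through each operation:
  after op 1 (cut 8): 4 → 6
  after op 2 (out-shuffle): 6 → 3
  after op 3 (in-shuffle): 3 → 7

7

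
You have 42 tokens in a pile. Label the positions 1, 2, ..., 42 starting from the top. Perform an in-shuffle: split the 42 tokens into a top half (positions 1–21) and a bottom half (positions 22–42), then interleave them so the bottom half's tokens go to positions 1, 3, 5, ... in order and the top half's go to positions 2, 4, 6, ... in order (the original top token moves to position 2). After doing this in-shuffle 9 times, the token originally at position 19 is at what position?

Track the token's position through each in-shuffle:
19 → 38 → 33 → 23 → 3 → 6 → 12 → 24 → 5 → 10

10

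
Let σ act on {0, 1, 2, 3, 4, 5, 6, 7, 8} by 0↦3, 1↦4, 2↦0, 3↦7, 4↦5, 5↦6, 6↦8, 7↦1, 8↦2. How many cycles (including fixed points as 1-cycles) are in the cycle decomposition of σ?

Cycle decomposition: (0 3 7 1 4 5 6 8 2).
1 cycle.

1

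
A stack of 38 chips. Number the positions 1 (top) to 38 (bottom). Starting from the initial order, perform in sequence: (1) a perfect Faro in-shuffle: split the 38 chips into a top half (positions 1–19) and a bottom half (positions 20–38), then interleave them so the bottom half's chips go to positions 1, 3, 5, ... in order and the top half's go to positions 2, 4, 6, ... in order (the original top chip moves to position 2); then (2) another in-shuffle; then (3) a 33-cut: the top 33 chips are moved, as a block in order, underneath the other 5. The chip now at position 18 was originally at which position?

13

Undo the operations in reverse order, starting from position 18:
  undo op 3 (cut 33): 18 ← 13
  undo op 2 (in-shuffle, from bottom half): 13 ← 26
  undo op 1 (in-shuffle, from top half): 26 ← 13
So the chip at position 18 came from original position 13.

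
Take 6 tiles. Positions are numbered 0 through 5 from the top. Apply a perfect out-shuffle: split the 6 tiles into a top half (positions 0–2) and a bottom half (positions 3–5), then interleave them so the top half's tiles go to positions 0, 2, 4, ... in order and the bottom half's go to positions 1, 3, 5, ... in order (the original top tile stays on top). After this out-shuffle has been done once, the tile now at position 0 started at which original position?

Work backwards from position 0, undoing one out-shuffle at a time:
0 ← 0
So the tile now at position 0 started at position 0.

0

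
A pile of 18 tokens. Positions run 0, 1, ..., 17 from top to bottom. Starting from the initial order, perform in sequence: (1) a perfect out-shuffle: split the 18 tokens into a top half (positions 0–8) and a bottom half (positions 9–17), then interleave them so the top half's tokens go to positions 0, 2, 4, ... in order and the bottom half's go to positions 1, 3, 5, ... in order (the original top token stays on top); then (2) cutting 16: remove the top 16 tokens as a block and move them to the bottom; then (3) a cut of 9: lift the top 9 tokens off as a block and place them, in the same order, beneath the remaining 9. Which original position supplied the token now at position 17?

3

Undo the operations in reverse order, starting from position 17:
  undo op 3 (cut 9): 17 ← 8
  undo op 2 (cut 16): 8 ← 6
  undo op 1 (out-shuffle, from top half): 6 ← 3
So the token at position 17 came from original position 3.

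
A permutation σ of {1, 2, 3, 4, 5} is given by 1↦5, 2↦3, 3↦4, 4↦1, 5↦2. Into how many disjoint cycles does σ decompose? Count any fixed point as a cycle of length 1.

1

Cycle decomposition: (1 5 2 3 4).
1 cycle.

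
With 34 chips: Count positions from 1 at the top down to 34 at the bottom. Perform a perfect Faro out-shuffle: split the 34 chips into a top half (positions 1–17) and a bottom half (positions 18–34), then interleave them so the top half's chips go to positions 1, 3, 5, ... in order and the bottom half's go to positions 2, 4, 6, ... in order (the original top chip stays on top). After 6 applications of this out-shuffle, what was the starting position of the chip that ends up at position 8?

Work backwards from position 8, undoing one out-shuffle at a time:
8 ← 21 ← 11 ← 6 ← 20 ← 27 ← 14
So the chip now at position 8 started at position 14.

14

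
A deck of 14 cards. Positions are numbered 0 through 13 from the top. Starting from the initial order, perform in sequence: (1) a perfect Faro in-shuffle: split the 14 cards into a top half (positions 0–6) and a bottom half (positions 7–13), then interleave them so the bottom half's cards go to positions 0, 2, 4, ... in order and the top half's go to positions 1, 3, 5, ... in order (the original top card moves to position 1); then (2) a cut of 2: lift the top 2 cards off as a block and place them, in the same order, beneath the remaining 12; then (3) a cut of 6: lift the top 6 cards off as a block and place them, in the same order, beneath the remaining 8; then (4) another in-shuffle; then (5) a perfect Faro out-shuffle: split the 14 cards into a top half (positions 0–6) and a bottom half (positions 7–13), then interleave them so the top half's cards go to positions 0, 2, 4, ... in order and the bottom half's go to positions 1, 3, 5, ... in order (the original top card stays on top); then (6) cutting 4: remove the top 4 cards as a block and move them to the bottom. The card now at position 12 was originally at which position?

11

Undo the operations in reverse order, starting from position 12:
  undo op 6 (cut 4): 12 ← 2
  undo op 5 (out-shuffle, from top half): 2 ← 1
  undo op 4 (in-shuffle, from top half): 1 ← 0
  undo op 3 (cut 6): 0 ← 6
  undo op 2 (cut 2): 6 ← 8
  undo op 1 (in-shuffle, from bottom half): 8 ← 11
So the card at position 12 came from original position 11.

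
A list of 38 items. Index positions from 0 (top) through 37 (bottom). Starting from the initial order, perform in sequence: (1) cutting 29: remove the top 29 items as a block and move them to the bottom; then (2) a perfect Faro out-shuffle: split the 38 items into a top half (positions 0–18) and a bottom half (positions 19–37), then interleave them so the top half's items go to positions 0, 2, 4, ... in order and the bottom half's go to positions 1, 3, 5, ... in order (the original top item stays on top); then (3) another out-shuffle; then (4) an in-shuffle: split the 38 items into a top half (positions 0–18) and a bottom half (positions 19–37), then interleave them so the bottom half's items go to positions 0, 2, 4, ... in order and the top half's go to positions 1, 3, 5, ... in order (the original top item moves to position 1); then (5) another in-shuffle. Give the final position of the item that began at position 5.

Track the item from position 5 forward through each operation:
  after op 1 (cut 29): 5 → 14
  after op 2 (out-shuffle): 14 → 28
  after op 3 (out-shuffle): 28 → 19
  after op 4 (in-shuffle): 19 → 0
  after op 5 (in-shuffle): 0 → 1

1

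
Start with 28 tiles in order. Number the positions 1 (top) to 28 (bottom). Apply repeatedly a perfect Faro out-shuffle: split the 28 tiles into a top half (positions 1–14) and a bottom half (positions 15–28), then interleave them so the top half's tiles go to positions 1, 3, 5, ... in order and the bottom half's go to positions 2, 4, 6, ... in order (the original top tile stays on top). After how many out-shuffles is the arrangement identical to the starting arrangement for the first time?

18

The out-shuffle permutes the 28 positions with cycle lengths [1, 1, 2, 6, 18].
Every tile is home exactly when every cycle has completed a whole number of laps, i.e. after lcm(1, 2, 6, 18) = 18 out-shuffles.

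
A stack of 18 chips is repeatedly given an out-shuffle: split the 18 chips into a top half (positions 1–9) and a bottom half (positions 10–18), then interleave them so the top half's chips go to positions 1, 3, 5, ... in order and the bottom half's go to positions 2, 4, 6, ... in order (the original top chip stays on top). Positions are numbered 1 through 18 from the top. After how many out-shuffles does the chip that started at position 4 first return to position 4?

8

Follow position 4 under repeated out-shuffles:
4 → 7 → 13 → 8 → 15 → 12 → 6 → 11 → 4
It first returns after 8 out-shuffles.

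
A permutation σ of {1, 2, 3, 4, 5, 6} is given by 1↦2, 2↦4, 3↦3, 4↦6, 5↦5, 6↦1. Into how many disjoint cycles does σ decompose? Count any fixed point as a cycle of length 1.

Cycle decomposition: (1 2 4 6) (3) (5).
3 cycles.

3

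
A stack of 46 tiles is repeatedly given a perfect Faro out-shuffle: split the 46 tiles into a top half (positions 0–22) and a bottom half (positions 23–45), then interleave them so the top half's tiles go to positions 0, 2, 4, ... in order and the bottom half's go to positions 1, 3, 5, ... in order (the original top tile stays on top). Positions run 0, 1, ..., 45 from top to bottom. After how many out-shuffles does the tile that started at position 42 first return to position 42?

4

Follow position 42 under repeated out-shuffles:
42 → 39 → 33 → 21 → 42
It first returns after 4 out-shuffles.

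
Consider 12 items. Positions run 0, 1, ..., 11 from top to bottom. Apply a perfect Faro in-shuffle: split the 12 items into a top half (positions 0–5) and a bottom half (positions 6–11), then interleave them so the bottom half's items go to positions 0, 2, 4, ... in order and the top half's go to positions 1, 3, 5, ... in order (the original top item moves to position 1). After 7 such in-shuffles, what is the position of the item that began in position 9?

Track the item's position through each in-shuffle:
9 → 6 → 0 → 1 → 3 → 7 → 2 → 5

5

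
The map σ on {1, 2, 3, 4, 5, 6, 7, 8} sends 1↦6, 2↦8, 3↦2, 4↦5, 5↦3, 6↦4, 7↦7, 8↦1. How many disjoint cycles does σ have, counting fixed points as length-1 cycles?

Cycle decomposition: (1 6 4 5 3 2 8) (7).
2 cycles.

2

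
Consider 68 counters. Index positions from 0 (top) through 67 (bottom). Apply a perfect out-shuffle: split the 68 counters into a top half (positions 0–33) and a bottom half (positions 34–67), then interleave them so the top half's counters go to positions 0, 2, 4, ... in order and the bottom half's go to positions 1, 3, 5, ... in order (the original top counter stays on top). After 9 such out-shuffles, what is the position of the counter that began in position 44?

16

Track the counter's position through each out-shuffle:
44 → 21 → 42 → 17 → 34 → 1 → 2 → 4 → 8 → 16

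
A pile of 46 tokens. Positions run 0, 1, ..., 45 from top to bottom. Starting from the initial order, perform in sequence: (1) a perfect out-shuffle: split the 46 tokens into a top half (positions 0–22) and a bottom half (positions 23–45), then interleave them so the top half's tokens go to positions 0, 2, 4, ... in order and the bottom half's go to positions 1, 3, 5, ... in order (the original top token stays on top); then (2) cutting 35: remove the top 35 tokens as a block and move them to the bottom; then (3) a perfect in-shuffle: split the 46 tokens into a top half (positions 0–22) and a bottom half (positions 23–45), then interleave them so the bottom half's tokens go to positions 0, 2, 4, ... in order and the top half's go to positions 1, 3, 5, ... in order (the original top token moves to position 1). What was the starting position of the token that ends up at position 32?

Undo the operations in reverse order, starting from position 32:
  undo op 3 (in-shuffle, from bottom half): 32 ← 39
  undo op 2 (cut 35): 39 ← 28
  undo op 1 (out-shuffle, from top half): 28 ← 14
So the token at position 32 came from original position 14.

14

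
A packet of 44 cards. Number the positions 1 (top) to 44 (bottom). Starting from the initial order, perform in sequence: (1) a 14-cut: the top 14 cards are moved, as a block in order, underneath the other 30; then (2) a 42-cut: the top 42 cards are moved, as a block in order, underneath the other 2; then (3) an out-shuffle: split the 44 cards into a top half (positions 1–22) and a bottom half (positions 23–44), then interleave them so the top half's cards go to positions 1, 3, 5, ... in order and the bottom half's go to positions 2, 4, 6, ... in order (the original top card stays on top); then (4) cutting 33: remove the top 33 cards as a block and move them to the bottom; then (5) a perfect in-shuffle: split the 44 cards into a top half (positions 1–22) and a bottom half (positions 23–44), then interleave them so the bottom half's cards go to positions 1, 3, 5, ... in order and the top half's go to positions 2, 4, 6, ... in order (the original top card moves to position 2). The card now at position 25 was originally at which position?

2

Undo the operations in reverse order, starting from position 25:
  undo op 5 (in-shuffle, from bottom half): 25 ← 35
  undo op 4 (cut 33): 35 ← 24
  undo op 3 (out-shuffle, from bottom half): 24 ← 34
  undo op 2 (cut 42): 34 ← 32
  undo op 1 (cut 14): 32 ← 2
So the card at position 25 came from original position 2.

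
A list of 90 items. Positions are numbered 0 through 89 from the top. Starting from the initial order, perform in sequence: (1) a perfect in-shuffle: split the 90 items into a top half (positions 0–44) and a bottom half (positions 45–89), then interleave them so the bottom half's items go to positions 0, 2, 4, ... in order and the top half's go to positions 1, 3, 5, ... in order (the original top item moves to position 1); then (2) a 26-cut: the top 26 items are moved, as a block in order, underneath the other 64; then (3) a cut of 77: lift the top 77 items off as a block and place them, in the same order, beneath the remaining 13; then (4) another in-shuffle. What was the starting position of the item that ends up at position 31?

59

Undo the operations in reverse order, starting from position 31:
  undo op 4 (in-shuffle, from top half): 31 ← 15
  undo op 3 (cut 77): 15 ← 2
  undo op 2 (cut 26): 2 ← 28
  undo op 1 (in-shuffle, from bottom half): 28 ← 59
So the item at position 31 came from original position 59.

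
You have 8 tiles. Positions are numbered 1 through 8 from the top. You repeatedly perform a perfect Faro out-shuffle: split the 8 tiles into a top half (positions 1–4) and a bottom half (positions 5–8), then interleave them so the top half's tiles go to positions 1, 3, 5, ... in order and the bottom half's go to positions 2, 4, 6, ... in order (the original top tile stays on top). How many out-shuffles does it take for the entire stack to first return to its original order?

3

The out-shuffle permutes the 8 positions with cycle lengths [1, 1, 3, 3].
Every tile is home exactly when every cycle has completed a whole number of laps, i.e. after lcm(1, 3) = 3 out-shuffles.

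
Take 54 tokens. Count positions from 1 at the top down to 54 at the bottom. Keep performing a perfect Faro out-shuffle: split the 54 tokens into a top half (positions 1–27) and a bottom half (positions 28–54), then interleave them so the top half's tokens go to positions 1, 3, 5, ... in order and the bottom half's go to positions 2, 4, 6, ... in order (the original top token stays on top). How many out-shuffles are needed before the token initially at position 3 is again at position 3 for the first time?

52

Follow position 3 under repeated out-shuffles:
3 → 5 → 9 → 17 → 33 → 12 → 23 → 45 → ... → 3 (length 52)
It first returns after 52 out-shuffles.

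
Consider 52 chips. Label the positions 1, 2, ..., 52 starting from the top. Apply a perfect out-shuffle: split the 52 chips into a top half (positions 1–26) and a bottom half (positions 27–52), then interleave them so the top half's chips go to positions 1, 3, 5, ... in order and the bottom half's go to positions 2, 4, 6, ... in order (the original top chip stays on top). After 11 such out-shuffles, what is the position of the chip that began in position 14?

3

Track the chip's position through each out-shuffle:
14 → 27 → 2 → 3 → 5 → 9 → 17 → 33 → 14 → 27 → 2 → 3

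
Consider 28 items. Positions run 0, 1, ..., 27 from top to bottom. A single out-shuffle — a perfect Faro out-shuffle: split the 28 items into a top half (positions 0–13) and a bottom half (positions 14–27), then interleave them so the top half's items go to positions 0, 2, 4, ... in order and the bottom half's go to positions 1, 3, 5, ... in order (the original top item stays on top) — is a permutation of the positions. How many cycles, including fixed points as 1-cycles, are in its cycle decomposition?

Trace each unvisited position around until it returns:
(0) (1 2 4 8 16 5 ... len 18) (3 6 12 24 21 15) (9 18) (27)
5 cycles in total.

5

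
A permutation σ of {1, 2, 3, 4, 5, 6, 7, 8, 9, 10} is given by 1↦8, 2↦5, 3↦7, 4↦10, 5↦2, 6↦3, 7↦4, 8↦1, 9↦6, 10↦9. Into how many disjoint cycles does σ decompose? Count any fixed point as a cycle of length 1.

Cycle decomposition: (1 8) (2 5) (3 7 4 10 9 6).
3 cycles.

3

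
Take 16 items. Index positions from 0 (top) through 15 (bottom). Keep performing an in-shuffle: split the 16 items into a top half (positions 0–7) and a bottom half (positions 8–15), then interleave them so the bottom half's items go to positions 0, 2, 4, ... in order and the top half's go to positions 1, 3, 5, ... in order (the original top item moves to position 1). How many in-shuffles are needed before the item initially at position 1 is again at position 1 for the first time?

8

Follow position 1 under repeated in-shuffles:
1 → 3 → 7 → 15 → 14 → 12 → 8 → 0 → 1
It first returns after 8 in-shuffles.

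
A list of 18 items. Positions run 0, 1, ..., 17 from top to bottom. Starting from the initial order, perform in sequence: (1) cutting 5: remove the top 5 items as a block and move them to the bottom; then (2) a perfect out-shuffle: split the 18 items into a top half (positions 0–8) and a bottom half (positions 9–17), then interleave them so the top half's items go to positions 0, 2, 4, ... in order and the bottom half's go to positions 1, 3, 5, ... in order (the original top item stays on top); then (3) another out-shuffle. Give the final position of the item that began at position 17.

Track the item from position 17 forward through each operation:
  after op 1 (cut 5): 17 → 12
  after op 2 (out-shuffle): 12 → 7
  after op 3 (out-shuffle): 7 → 14

14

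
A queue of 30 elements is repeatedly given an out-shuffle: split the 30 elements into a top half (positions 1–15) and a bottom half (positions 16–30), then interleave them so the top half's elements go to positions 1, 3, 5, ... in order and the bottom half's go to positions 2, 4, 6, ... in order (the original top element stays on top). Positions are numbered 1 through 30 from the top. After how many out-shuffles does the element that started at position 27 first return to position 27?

28

Follow position 27 under repeated out-shuffles:
27 → 24 → 18 → 6 → 11 → 21 → 12 → 23 → ... → 27 (length 28)
It first returns after 28 out-shuffles.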